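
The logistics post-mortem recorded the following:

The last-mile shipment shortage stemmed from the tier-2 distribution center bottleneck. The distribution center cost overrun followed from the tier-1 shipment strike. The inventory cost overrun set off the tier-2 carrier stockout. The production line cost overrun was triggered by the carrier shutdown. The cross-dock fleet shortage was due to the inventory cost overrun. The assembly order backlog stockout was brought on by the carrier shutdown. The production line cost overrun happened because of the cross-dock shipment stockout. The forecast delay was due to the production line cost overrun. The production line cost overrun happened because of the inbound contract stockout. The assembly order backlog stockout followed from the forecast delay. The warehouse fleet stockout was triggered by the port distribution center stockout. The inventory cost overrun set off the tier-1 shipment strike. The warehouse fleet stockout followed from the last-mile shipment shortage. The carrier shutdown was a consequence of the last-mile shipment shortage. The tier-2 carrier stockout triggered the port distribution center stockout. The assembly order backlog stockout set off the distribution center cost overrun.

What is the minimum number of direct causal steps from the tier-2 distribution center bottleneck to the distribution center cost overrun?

4

Shortest chain: the tier-2 distribution center bottleneck → the last-mile shipment shortage → the carrier shutdown → the assembly order backlog stockout → the distribution center cost overrun.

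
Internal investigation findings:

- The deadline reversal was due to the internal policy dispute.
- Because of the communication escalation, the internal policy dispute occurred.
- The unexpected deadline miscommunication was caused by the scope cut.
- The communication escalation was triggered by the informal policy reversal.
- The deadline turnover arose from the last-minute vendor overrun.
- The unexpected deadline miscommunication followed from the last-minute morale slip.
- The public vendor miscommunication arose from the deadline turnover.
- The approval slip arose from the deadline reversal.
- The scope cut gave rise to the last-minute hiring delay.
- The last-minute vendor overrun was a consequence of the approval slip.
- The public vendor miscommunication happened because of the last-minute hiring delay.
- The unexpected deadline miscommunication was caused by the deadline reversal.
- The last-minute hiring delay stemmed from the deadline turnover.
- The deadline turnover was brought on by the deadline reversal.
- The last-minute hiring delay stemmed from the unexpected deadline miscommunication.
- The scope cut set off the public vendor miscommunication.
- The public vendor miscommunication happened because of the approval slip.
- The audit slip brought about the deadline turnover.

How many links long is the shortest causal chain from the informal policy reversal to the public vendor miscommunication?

Shortest chain: the informal policy reversal → the communication escalation → the internal policy dispute → the deadline reversal → the approval slip → the public vendor miscommunication.

5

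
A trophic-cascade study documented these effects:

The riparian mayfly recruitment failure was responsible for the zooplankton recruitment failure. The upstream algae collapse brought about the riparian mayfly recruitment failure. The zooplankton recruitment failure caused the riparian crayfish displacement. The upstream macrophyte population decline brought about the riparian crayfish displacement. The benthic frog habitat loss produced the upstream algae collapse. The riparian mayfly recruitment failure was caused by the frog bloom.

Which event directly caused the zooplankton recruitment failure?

the riparian mayfly recruitment failure

Upstream contributors include the frog bloom, the benthic frog habitat loss, the upstream algae collapse, but only the riparian mayfly recruitment failure feeds directly into the zooplankton recruitment failure.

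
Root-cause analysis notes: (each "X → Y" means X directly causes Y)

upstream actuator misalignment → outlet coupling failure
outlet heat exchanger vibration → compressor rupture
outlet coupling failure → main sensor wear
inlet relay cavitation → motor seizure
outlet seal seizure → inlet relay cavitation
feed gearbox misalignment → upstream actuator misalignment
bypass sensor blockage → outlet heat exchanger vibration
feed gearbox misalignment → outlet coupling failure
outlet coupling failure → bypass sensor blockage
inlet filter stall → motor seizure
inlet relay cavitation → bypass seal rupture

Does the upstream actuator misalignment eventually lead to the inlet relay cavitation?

The upstream actuator misalignment leads to the outlet coupling failure, the bypass sensor blockage, the outlet heat exchanger vibration, the main sensor wear, the compressor rupture; the inlet relay cavitation is not among them.

No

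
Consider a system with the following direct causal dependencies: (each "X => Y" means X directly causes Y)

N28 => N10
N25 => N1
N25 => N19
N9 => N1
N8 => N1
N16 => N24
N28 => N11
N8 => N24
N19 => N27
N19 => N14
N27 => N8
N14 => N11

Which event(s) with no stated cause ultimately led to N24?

Tracing upstream from N24: N24 ← N8 ← N27 ← N19 ← N25.
A separate upstream branch: N24 ← N16.
Each of those chain origins has no stated cause.

N16, N25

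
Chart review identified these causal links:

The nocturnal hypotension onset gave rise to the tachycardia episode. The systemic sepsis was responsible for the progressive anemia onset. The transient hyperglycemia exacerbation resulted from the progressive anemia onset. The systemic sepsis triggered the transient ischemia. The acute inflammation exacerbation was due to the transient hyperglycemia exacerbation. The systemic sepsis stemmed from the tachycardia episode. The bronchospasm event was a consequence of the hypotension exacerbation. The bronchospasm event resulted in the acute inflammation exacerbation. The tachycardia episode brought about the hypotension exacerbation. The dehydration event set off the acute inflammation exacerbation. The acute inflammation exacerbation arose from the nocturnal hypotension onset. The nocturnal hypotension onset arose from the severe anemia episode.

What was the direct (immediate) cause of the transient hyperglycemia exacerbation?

the progressive anemia onset

Upstream contributors include the severe anemia episode, the nocturnal hypotension onset, the tachycardia episode, the systemic sepsis, but only the progressive anemia onset feeds directly into the transient hyperglycemia exacerbation.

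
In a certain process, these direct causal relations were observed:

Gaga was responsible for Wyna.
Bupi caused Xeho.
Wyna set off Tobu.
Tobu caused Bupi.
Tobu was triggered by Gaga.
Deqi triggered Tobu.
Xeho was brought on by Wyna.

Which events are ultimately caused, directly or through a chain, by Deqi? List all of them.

Direct effects: Tobu.
2 steps out: Bupi.
3 steps out: Xeho.
Not reachable from it: Gaga, Wyna.

Bupi, Tobu, Xeho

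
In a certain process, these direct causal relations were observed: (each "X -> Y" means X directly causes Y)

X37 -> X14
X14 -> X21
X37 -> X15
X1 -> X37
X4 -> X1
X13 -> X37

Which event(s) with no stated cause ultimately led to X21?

X13, X4

Tracing upstream from X21: X21 ← X14 ← X37 ← X1 ← X4.
A separate upstream branch: X21 ← X14 ← X37 ← X13.
Each of those chain origins has no stated cause.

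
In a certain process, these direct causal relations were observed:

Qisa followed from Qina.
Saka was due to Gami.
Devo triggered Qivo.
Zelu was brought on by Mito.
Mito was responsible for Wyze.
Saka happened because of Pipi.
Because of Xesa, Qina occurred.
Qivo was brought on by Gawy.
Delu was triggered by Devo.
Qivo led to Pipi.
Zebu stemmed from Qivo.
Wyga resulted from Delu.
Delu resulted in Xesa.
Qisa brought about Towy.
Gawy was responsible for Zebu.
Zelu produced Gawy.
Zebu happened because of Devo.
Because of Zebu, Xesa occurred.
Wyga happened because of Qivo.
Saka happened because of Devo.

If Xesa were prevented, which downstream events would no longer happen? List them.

Qina, Qisa, Towy

Downstream of Xesa: Qina, Qisa, Towy.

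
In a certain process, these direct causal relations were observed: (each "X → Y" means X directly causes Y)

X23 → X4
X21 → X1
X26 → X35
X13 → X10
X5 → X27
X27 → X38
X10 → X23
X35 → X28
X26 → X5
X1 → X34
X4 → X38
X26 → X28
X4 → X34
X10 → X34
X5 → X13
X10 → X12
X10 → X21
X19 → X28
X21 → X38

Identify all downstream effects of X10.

X1, X12, X21, X23, X34, X38, X4

Direct effects: X12, X21, X23, X34.
2 steps out: X4, X1, X38.
Not reachable from it: X26, X35, X5, X27, X13, X28, X19.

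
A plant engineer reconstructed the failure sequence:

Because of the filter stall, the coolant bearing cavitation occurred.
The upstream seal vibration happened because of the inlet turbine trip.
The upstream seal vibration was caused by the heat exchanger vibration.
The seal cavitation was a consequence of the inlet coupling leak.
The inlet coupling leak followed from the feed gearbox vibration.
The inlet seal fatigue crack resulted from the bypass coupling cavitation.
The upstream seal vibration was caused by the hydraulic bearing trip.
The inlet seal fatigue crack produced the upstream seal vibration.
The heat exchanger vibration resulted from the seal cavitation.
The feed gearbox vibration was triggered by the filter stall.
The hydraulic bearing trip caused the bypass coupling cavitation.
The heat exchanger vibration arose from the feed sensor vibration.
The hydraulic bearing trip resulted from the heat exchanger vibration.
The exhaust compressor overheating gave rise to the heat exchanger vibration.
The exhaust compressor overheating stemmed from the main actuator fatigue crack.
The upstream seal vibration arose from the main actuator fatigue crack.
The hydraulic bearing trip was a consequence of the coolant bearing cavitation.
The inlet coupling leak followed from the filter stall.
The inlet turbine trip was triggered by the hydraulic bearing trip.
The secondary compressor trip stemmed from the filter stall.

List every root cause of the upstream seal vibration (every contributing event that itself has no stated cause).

the feed sensor vibration, the filter stall, the main actuator fatigue crack

Tracing upstream from the upstream seal vibration: the upstream seal vibration ← the main actuator fatigue crack.
A separate upstream branch: the upstream seal vibration ← the hydraulic bearing trip ← the coolant bearing cavitation ← the filter stall.
A separate upstream branch: the upstream seal vibration ← the heat exchanger vibration ← the feed sensor vibration.
Each of those chain origins has no stated cause.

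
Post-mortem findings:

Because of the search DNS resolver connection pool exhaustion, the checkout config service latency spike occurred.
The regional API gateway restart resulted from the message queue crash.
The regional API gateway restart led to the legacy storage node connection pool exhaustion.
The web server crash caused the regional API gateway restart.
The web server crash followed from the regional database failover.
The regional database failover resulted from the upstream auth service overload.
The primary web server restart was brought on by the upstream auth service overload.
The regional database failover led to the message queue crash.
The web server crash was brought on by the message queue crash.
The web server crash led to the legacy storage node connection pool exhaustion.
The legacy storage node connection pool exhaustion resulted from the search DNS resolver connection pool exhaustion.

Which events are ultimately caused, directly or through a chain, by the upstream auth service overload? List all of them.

Direct effects: the regional database failover, the primary web server restart.
2 steps out: the message queue crash, the web server crash.
3 steps out: the regional API gateway restart, the legacy storage node connection pool exhaustion.
Not reachable from it: the search DNS resolver connection pool exhaustion, the checkout config service latency spike.

the legacy storage node connection pool exhaustion, the message queue crash, the primary web server restart, the regional API gateway restart, the regional database failover, the web server crash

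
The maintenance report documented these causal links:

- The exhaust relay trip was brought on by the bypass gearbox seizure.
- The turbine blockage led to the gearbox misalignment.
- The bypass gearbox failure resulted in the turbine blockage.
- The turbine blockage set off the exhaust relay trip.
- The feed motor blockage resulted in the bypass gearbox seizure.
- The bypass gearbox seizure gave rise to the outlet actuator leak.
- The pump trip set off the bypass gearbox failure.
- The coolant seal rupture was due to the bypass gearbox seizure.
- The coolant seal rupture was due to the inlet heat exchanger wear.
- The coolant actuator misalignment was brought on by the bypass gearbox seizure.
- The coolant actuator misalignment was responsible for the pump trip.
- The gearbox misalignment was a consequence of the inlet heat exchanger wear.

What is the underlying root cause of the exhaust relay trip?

Tracing upstream from the exhaust relay trip: the exhaust relay trip ← the bypass gearbox seizure ← the feed motor blockage.
The feed motor blockage has no stated cause, so it is the root.

the feed motor blockage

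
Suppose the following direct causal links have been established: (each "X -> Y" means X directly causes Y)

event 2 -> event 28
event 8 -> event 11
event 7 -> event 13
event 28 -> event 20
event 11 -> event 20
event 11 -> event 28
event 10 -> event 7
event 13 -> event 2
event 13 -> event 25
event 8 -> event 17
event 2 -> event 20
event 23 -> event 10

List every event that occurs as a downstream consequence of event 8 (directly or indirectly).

Direct effects: event 17, event 11.
2 steps out: event 28, event 20.
Not reachable from it: event 23, event 10, event 7, event 13, event 2, event 25.

event 11, event 17, event 20, event 28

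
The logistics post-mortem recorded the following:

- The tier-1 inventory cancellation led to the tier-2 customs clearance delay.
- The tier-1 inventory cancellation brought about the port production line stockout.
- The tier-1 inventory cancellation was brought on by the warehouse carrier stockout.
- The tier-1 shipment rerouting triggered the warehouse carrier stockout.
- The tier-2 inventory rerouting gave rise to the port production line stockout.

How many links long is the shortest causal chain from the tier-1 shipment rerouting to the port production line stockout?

Shortest chain: the tier-1 shipment rerouting → the warehouse carrier stockout → the tier-1 inventory cancellation → the port production line stockout.

3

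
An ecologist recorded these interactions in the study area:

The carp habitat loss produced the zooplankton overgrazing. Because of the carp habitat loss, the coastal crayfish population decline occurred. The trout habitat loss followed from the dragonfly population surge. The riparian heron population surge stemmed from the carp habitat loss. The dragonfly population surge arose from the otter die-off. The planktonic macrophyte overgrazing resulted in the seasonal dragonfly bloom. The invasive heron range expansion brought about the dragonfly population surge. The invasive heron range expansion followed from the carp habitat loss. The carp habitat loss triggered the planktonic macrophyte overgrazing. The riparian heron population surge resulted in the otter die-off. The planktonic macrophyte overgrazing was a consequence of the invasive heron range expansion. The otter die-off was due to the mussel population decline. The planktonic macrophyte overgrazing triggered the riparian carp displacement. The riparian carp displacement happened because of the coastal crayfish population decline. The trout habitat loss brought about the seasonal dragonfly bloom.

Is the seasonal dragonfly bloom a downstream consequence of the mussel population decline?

There is a causal chain: the mussel population decline → the otter die-off → the dragonfly population surge → the trout habitat loss → the seasonal dragonfly bloom.

Yes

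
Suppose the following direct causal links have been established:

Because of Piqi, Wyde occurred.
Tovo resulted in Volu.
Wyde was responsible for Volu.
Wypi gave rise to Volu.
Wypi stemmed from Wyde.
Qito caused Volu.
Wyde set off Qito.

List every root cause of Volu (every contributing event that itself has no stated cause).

Tracing upstream from Volu: Volu ← Wyde ← Piqi.
A separate upstream branch: Volu ← Tovo.
Each of those chain origins has no stated cause.

Piqi, Tovo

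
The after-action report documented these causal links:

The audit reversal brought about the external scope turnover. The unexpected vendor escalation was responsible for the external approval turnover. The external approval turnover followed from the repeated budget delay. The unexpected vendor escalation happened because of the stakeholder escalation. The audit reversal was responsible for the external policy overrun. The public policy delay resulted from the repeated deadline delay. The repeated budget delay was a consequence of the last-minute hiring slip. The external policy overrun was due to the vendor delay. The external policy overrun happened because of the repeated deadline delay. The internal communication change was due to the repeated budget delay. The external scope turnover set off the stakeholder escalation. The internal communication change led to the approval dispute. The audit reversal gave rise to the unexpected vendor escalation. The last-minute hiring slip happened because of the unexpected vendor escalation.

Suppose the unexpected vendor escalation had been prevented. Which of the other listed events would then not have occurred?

the approval dispute, the external approval turnover, the internal communication change, the last-minute hiring slip, the repeated budget delay

Downstream of the unexpected vendor escalation: the last-minute hiring slip, the repeated budget delay, the external approval turnover, the internal communication change, the approval dispute.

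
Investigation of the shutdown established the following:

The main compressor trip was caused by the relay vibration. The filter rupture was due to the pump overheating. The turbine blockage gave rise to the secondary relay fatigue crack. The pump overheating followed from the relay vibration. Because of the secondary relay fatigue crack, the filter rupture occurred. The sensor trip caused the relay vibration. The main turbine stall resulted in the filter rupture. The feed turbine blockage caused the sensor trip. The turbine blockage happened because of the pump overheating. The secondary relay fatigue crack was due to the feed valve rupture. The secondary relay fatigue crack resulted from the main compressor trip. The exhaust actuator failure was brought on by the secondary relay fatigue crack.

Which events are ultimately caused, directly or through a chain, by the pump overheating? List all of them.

the exhaust actuator failure, the filter rupture, the secondary relay fatigue crack, the turbine blockage

Direct effects: the turbine blockage, the filter rupture.
2 steps out: the secondary relay fatigue crack.
3 steps out: the exhaust actuator failure.
Not reachable from it: the feed turbine blockage, the feed valve rupture, the sensor trip, the relay vibration, the main compressor trip, the main turbine stall.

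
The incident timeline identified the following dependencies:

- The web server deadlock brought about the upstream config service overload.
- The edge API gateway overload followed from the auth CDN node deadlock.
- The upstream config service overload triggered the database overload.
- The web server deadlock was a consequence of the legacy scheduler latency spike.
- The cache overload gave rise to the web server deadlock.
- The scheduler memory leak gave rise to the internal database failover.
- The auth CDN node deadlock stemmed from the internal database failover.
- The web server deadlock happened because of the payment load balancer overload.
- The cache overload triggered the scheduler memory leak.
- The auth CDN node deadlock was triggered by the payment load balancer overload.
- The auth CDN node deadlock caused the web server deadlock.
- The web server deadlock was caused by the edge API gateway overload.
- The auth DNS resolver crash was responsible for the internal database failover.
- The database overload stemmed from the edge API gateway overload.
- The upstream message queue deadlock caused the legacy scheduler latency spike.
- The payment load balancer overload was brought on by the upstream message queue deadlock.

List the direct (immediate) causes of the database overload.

Upstream contributors include the upstream message queue deadlock, the legacy scheduler latency spike, the payment load balancer overload, the cache overload, the auth DNS resolver crash, the scheduler memory leak, the internal database failover, the auth CDN node deadlock, the web server deadlock, but only the edge API gateway overload, the upstream config service overload feed directly into the database overload.

the edge API gateway overload, the upstream config service overload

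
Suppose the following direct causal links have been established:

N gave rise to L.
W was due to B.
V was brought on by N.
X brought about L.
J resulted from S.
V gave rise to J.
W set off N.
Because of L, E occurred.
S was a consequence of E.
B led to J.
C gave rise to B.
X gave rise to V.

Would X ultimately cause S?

Yes

There is a causal chain: X → L → E → S.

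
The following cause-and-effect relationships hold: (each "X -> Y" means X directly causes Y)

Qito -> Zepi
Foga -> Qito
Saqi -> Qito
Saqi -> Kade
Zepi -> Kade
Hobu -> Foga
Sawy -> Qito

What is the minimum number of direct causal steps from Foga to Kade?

3

Shortest chain: Foga → Qito → Zepi → Kade.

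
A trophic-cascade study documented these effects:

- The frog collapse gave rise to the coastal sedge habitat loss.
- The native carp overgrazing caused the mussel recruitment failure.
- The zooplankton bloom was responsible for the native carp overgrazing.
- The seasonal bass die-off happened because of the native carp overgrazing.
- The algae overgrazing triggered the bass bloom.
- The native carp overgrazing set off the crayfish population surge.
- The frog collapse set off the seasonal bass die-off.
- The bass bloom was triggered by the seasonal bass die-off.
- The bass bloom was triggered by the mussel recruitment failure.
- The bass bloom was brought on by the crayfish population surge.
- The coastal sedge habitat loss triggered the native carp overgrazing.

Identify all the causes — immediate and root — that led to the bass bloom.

Immediate causes of the bass bloom: the mussel recruitment failure, the crayfish population surge, the seasonal bass die-off, the algae overgrazing.
Further upstream: the frog collapse, the zooplankton bloom, the coastal sedge habitat loss, the native carp overgrazing.

the algae overgrazing, the coastal sedge habitat loss, the crayfish population surge, the frog collapse, the mussel recruitment failure, the native carp overgrazing, the seasonal bass die-off, the zooplankton bloom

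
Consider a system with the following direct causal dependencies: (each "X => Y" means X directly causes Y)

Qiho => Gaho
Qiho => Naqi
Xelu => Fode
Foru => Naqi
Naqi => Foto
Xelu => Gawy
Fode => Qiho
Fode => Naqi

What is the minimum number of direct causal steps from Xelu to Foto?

Shortest chain: Xelu → Fode → Naqi → Foto.

3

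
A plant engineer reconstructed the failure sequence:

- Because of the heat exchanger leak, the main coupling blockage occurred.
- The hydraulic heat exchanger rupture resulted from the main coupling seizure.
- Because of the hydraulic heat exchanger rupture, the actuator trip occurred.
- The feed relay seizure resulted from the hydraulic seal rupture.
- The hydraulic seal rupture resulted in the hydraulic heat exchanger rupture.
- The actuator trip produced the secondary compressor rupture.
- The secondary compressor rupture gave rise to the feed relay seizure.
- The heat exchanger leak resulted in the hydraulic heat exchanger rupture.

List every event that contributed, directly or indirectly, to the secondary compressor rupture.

Immediate cause of the secondary compressor rupture: the actuator trip.
Further upstream: the heat exchanger leak, the main coupling seizure, the hydraulic seal rupture, the hydraulic heat exchanger rupture.

the actuator trip, the heat exchanger leak, the hydraulic heat exchanger rupture, the hydraulic seal rupture, the main coupling seizure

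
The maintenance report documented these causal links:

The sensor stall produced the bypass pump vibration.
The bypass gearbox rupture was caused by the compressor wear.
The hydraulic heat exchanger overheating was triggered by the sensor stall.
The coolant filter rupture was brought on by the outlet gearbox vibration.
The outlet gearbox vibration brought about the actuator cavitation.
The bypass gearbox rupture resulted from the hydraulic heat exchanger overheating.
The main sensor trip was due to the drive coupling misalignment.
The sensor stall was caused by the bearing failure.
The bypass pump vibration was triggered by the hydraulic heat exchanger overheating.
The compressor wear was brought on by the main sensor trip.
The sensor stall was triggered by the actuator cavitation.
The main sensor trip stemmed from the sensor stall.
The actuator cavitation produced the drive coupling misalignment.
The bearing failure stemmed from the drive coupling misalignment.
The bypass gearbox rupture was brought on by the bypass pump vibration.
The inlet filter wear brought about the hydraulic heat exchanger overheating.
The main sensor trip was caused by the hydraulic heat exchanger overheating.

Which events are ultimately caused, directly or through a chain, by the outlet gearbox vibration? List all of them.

Direct effects: the coolant filter rupture, the actuator cavitation.
2 steps out: the drive coupling misalignment, the sensor stall.
3 steps out: the bearing failure, the hydraulic heat exchanger overheating, the bypass pump vibration, the main sensor trip.
4 steps out: the compressor wear, the bypass gearbox rupture.
Not reachable from it: the inlet filter wear.

the actuator cavitation, the bearing failure, the bypass gearbox rupture, the bypass pump vibration, the compressor wear, the coolant filter rupture, the drive coupling misalignment, the hydraulic heat exchanger overheating, the main sensor trip, the sensor stall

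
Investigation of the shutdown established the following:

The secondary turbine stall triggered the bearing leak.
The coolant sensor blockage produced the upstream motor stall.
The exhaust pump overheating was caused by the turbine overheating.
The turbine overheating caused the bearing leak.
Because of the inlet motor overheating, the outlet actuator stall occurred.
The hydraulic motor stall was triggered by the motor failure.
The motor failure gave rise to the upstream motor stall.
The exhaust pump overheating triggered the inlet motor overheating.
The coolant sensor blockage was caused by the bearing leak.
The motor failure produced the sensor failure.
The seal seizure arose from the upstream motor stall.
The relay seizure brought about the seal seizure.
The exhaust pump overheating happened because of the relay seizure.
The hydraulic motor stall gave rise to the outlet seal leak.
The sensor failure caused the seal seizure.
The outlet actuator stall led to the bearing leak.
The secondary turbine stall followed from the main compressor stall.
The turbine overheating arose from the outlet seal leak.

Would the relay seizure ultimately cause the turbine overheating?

No

The relay seizure leads to the exhaust pump overheating, the inlet motor overheating, the outlet actuator stall, the bearing leak, the coolant sensor blockage, the upstream motor stall, the seal seizure; the turbine overheating is not among them.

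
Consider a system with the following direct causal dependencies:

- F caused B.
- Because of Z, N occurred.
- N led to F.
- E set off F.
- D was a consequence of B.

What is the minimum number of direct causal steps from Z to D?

Shortest chain: Z → N → F → B → D.

4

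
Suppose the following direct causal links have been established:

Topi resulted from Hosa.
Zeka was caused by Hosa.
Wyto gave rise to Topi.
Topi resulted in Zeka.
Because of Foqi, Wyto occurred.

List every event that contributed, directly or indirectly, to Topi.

Foqi, Hosa, Wyto

Immediate causes of Topi: Wyto, Hosa.
Further upstream: Foqi.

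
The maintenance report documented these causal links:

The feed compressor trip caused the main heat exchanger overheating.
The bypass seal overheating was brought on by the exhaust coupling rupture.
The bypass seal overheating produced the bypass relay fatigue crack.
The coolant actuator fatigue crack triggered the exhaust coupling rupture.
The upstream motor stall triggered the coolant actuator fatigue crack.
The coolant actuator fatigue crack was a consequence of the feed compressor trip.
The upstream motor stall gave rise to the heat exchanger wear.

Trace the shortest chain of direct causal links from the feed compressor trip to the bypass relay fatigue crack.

the feed compressor trip → the coolant actuator fatigue crack → the exhaust coupling rupture → the bypass seal overheating → the bypass relay fatigue crack

the feed compressor trip → the coolant actuator fatigue crack
the coolant actuator fatigue crack → the exhaust coupling rupture
the exhaust coupling rupture → the bypass seal overheating
the bypass seal overheating → the bypass relay fatigue crack
Length: 4 steps.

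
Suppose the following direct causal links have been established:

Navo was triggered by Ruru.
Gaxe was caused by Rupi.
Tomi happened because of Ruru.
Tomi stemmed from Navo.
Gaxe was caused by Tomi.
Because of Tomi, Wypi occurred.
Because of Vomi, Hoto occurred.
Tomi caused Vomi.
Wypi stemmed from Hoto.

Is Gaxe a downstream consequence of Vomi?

No

Vomi leads to Hoto, Wypi; Gaxe is not among them.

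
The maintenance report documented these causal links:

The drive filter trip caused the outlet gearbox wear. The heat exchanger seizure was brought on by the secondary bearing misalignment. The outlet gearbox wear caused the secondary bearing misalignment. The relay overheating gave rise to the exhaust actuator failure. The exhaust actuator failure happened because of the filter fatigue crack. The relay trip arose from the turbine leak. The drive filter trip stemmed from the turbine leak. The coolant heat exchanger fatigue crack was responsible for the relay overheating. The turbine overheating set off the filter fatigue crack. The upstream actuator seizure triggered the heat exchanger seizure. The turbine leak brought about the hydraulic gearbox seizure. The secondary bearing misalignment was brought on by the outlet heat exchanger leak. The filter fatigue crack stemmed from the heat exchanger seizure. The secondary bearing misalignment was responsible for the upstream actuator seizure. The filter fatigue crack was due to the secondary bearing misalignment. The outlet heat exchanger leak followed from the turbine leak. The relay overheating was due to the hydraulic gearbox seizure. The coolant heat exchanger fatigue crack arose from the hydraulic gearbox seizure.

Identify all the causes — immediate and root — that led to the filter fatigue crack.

the drive filter trip, the heat exchanger seizure, the outlet gearbox wear, the outlet heat exchanger leak, the secondary bearing misalignment, the turbine leak, the turbine overheating, the upstream actuator seizure

Immediate causes of the filter fatigue crack: the secondary bearing misalignment, the heat exchanger seizure, the turbine overheating.
Further upstream: the turbine leak, the drive filter trip, the outlet gearbox wear, the outlet heat exchanger leak, the upstream actuator seizure.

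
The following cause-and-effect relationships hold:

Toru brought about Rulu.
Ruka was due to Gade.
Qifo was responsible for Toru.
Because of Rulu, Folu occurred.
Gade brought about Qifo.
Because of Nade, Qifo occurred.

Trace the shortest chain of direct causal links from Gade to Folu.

Gade → Qifo
Qifo → Toru
Toru → Rulu
Rulu → Folu
Length: 4 steps.

Gade → Qifo → Toru → Rulu → Folu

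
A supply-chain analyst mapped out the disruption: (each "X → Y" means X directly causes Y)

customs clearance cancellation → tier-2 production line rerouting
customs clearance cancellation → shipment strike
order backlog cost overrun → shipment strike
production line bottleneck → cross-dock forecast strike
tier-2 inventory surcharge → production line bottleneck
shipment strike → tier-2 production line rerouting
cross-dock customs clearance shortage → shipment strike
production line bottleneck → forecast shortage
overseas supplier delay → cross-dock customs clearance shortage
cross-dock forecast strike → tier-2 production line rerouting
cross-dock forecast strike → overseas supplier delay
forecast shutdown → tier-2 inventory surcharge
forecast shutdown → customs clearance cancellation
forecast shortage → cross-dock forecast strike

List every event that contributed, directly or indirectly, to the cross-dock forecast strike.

the forecast shortage, the forecast shutdown, the production line bottleneck, the tier-2 inventory surcharge

Immediate causes of the cross-dock forecast strike: the production line bottleneck, the forecast shortage.
Further upstream: the forecast shutdown, the tier-2 inventory surcharge.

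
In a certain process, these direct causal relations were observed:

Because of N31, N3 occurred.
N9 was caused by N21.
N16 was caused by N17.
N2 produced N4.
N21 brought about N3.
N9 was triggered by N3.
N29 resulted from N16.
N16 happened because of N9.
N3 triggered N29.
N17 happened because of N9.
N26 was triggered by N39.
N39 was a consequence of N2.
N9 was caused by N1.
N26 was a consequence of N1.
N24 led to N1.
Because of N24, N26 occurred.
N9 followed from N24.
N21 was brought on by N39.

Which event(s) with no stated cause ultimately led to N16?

N2, N24, N31

Tracing upstream from N16: N16 ← N9 ← N24.
A separate upstream branch: N16 ← N9 ← N21 ← N39 ← N2.
A separate upstream branch: N16 ← N9 ← N3 ← N31.
Each of those chain origins has no stated cause.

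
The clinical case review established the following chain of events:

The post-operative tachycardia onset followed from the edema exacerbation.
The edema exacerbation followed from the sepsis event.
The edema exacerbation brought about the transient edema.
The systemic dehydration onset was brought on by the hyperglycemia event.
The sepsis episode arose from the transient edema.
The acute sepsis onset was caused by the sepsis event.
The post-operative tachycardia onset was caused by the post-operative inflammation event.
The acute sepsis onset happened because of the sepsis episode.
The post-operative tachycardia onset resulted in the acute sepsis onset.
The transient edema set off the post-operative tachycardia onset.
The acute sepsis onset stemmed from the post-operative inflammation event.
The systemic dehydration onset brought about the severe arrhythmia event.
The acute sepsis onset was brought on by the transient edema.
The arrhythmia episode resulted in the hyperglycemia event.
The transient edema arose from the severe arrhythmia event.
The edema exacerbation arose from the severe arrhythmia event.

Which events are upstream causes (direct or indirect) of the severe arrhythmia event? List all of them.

Immediate cause of the severe arrhythmia event: the systemic dehydration onset.
Further upstream: the arrhythmia episode, the hyperglycemia event.

the arrhythmia episode, the hyperglycemia event, the systemic dehydration onset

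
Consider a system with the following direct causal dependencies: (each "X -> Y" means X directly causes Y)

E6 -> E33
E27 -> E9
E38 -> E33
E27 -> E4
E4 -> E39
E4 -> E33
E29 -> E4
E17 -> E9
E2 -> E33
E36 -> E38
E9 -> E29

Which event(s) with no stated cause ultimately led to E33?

Tracing upstream from E33: E33 ← E38 ← E36.
A separate upstream branch: E33 ← E4 ← E29 ← E9 ← E17.
A separate upstream branch: E33 ← E4 ← E27.
A separate upstream branch: E33 ← E2.
A separate upstream branch: E33 ← E6.
Each of those chain origins has no stated cause.

E17, E2, E27, E36, E6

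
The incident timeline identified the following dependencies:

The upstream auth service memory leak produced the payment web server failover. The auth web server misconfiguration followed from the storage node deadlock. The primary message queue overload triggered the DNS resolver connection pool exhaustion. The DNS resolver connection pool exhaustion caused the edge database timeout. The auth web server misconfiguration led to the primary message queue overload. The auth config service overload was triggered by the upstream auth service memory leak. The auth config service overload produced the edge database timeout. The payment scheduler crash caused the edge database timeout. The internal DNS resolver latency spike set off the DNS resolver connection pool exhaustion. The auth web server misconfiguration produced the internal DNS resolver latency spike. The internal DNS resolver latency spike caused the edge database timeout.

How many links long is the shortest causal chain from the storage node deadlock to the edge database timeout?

3

Shortest chain: the storage node deadlock → the auth web server misconfiguration → the internal DNS resolver latency spike → the edge database timeout.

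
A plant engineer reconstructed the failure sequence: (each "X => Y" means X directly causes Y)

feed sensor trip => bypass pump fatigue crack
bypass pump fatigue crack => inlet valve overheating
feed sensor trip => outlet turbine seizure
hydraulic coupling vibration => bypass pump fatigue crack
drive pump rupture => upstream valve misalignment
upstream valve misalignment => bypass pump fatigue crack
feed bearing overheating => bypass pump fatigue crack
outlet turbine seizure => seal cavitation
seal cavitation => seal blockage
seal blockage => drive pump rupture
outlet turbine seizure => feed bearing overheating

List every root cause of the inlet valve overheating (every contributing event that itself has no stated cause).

Tracing upstream from the inlet valve overheating: the inlet valve overheating ← the bypass pump fatigue crack ← the feed sensor trip.
A separate upstream branch: the inlet valve overheating ← the bypass pump fatigue crack ← the hydraulic coupling vibration.
Each of those chain origins has no stated cause.

the feed sensor trip, the hydraulic coupling vibration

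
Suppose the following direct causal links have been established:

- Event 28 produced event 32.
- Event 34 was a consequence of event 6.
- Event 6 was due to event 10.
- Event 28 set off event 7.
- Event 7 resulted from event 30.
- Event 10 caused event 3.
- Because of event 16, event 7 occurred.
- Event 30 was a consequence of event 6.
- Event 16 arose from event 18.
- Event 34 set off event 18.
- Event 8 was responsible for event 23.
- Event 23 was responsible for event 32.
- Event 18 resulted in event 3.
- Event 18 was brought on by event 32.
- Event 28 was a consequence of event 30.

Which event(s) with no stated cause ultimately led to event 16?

event 10, event 8

Tracing upstream from event 16: event 16 ← event 18 ← event 32 ← event 23 ← event 8.
A separate upstream branch: event 16 ← event 18 ← event 34 ← event 6 ← event 10.
Each of those chain origins has no stated cause.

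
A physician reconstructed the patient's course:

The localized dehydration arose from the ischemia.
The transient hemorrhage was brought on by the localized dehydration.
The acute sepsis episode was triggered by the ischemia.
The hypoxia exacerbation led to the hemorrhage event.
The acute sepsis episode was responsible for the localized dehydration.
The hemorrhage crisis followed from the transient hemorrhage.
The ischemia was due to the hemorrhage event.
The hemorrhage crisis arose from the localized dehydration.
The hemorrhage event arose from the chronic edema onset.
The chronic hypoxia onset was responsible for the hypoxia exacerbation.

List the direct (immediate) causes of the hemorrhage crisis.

Upstream contributors include the chronic edema onset, the chronic hypoxia onset, the hypoxia exacerbation, the hemorrhage event, the ischemia, the acute sepsis episode, but only the localized dehydration, the transient hemorrhage feed directly into the hemorrhage crisis.

the localized dehydration, the transient hemorrhage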